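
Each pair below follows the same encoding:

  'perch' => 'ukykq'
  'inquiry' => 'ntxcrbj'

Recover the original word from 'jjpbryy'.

edition

In perch: p→u is +5, e→k is +6, r→y is +7, c→k is +8 — the shift increases by 1 each position. Each letter shifts forward by (position + 5), i.e. 5, 6, 7, … — the shift grows by one for each successive letter.
Reversing it on jjpbryy: j−5=e, j−6=d, p−7=i, b−8=t, r−9=i, y−10=o, y−11=n.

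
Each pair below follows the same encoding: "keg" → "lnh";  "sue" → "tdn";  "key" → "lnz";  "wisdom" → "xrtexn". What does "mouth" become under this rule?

The shift depends on letter class: consonant k→l is +1, but vowel e→n is +9. Vowels shift forward by 9 and consonants shift forward by 1.
For mouth: m(cons)+1=n, o(vowel)+9=x, u(vowel)+9=d, t(cons)+1=u, h(cons)+1=i.

nxdui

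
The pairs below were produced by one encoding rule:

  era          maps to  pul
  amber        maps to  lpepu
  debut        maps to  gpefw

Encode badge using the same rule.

The shift depends on letter class: consonant r→u is +3, but vowel e→p is +11. Vowels shift forward by 11 and consonants shift forward by 3.
For badge: b(cons)+3=e, a(vowel)+11=l, d(cons)+3=g, g(cons)+3=j, e(vowel)+11=p.

elgjp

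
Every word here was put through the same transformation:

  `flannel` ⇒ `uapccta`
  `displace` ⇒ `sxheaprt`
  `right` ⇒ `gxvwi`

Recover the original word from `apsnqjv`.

Compare letters: f→u is +15, l→a is +15, a→p is +15 — a constant shift. It's a constant shift of +15 (ROT15).
Decoding apsnqjv: a−15=l, p−15=a, s−15=d, n−15=y, q−15=b, j−15=u, v−15=g.

ladybug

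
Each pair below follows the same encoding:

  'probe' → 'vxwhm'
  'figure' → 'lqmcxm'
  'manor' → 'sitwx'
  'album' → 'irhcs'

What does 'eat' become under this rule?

miz

The shift depends on letter class: consonant p→v is +6, but vowel o→w is +8. Vowels shift forward by 8 and consonants shift forward by 6.
Applying it to eat: e(vowel)+8=m, a(vowel)+8=i, t(cons)+6=z.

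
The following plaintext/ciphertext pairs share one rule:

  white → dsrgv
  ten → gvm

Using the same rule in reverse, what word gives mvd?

new

Each pair mirrors across the alphabet (w↔d, h↔s, i↔r): positions sum to 25. Letters are reflected about the middle of the alphabet (position → 25−position): Atbash.
Undoing it on mvd: m↔n, v↔e, d↔w.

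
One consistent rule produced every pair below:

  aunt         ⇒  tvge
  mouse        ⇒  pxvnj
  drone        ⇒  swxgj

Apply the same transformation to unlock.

Treating letters as 0–25, the rule is x ↦ 17x + 19 (mod 26).
For unlock: u(20)→17·20+19≡21=v; n(13)→17·13+19≡6=g; l(11)→17·11+19≡24=y; o(14)→17·14+19≡23=x; c(2)→17·2+19≡1=b; k(10)→17·10+19≡7=h (all mod 26).

vgyxbh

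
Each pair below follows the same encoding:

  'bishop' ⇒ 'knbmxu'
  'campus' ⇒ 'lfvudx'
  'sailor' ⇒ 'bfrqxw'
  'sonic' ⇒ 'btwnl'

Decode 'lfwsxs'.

cannon

The shifts repeat in a cycle of length 2: positions 0,1,… shift by +9, +5, then the pattern repeats.
Decoding lfwsxs: l−9=c, f−5=a, w−9=n, s−5=n, x−9=o, s−5=n.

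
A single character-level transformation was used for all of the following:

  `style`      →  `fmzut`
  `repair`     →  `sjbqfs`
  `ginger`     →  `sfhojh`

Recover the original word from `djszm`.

lyric

The output letters match the input read backwards, each shifted +1: style reversed is elyts. Read the word backwards and shift each letter +1.
Undoing it on djszm: shift back: d−1=c, j−1=i, s−1=r, z−1=y, m−1=l → ciryl; then reverse → lyric.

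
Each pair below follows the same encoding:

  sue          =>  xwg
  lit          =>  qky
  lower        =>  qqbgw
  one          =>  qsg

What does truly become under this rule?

ywwqd

The shift depends on letter class: consonant s→x is +5, but vowel u→w is +2. Two shifts are in play — +2 for a/e/i/o/u, +5 for every other letter.
On truly: t(cons)+5=y, r(cons)+5=w, u(vowel)+2=w, l(cons)+5=q, y(cons)+5=d.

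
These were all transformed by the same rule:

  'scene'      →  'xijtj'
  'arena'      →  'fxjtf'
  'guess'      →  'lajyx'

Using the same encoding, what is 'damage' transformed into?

igrglk

The shifts repeat in a cycle of length 2: positions 0,1,… shift by +5, +6, then the pattern repeats.
On damage: d+5=i, a+6=g, m+5=r, a+6=g, g+5=l, e+6=k.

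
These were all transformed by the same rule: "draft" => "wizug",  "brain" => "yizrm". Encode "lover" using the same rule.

olevi

Each pair mirrors across the alphabet (d↔w, r↔i, a↔z): positions sum to 25. This is the alphabet-reversal cipher (Atbash): a becomes z, b becomes y, etc.
Applying it to lover: l↔o, o↔l, v↔e, e↔v, r↔i.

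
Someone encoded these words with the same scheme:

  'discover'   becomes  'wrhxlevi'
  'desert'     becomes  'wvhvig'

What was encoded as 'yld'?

bow

Each pair mirrors across the alphabet (d↔w, i↔r, s↔h): positions sum to 25. Each letter is replaced by its mirror in the alphabet: a↔z, b↔y, c↔x, and so on (the Atbash cipher).
Reversing it on yld: y↔b, l↔o, d↔w.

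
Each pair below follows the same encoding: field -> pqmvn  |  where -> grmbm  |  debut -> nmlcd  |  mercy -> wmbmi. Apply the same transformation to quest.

acmcd

The rule splits by letter class: vowels +8, consonants +10.
For quest: q(cons)+10=a, u(vowel)+8=c, e(vowel)+8=m, s(cons)+10=c, t(cons)+10=d.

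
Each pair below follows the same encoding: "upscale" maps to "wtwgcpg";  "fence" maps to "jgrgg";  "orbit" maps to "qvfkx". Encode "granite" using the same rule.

Vowels shift forward by 2 and consonants shift forward by 4.
Applying it to granite: g(cons)+4=k, r(cons)+4=v, a(vowel)+2=c, n(cons)+4=r, i(vowel)+2=k, t(cons)+4=x, e(vowel)+2=g.

kvcrkxg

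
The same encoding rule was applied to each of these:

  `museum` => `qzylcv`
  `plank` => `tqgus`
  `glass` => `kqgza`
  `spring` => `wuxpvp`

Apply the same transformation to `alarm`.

In museum: m→q is +4, u→z is +5, s→y is +6, e→l is +7 — the shift increases by 1 each position. Letter i (0-indexed) is shifted by i+4, so successive shifts are 4, 5, 6, ….
Applying it to alarm: a+4=e, l+5=q, a+6=g, r+7=y, m+8=u.

eqgyu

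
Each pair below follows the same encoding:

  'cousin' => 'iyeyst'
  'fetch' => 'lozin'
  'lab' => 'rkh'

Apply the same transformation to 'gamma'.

Vowels shift forward by 10 and consonants shift forward by 6.
Applying it to gamma: g(cons)+6=m, a(vowel)+10=k, m(cons)+6=s, m(cons)+6=s, a(vowel)+10=k.

mkssk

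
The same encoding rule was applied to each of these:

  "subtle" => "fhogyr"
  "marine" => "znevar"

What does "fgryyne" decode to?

stellar

Compare letters: s→f is +13, u→h is +13, b→o is +13 — a constant shift. Every letter moves 13 places later in the alphabet, wrapping around z→a.
Reversing it on fgryyne: f−13=s, g−13=t, r−13=e, y−13=l, y−13=l, n−13=a, e−13=r.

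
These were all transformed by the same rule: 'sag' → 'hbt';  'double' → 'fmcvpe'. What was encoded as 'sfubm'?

The output letters match the input read backwards, each shifted +1: sag reversed is gas. Read the word backwards and shift each letter +1.
Decoding sfubm: shift back: s−1=r, f−1=e, u−1=t, b−1=a, m−1=l → retal; then reverse → later.

later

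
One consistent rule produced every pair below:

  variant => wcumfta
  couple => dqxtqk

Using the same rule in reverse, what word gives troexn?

splash

In variant: v→w is +1, a→c is +2, r→u is +3, i→m is +4 — the shift increases by 1 each position. Letter i (0-indexed) is shifted by i+1, so successive shifts are 1, 2, 3, ….
Reversing it on troexn: t−1=s, r−2=p, o−3=l, e−4=a, x−5=s, n−6=h.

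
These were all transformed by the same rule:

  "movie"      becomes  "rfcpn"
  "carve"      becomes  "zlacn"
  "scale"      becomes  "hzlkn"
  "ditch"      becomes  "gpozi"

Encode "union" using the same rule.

vypfy

m(12)→r(17) and o(14)→f(5) fit y≡7x+11 (mod 26); the inverse of 7 mod 26 is 15. This is an affine cipher: with a=0,…,z=25, each position x becomes (7x+11) mod 26.
Applying it to union: u(20)→7·20+11≡21=v; n(13)→7·13+11≡24=y; i(8)→7·8+11≡15=p; o(14)→7·14+11≡5=f; n(13)→7·13+11≡24=y (all mod 26).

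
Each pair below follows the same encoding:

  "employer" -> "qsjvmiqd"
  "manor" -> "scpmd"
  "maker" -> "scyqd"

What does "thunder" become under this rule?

e(4)→q(16) and m(12)→s(18) fit y≡23x+2 (mod 26); the inverse of 23 mod 26 is 17. Treating letters as 0–25, the rule is x ↦ 23x + 2 (mod 26).
On thunder: t(19)→23·19+2≡23=x; h(7)→23·7+2≡7=h; u(20)→23·20+2≡20=u; n(13)→23·13+2≡15=p; d(3)→23·3+2≡19=t; e(4)→23·4+2≡16=q; r(17)→23·17+2≡3=d (all mod 26).

xhuptqd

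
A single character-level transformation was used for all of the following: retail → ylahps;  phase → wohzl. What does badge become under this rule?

This is a Caesar cipher with shift 7.
For badge: b+7=i, a+7=h, d+7=k, g+7=n, e+7=l.

ihknl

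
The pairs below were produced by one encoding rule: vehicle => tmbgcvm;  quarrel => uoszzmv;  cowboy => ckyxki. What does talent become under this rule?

v(21)→t(19) and e(4)→m(12) fit y≡5x+18 (mod 26); the inverse of 5 mod 26 is 21. Each letter's alphabet position (a=0..z=25) is mapped through 5·x+18 mod 26 — an affine cipher.
Applying it to talent: t(19)→5·19+18≡9=j; a(0)→5·0+18≡18=s; l(11)→5·11+18≡21=v; e(4)→5·4+18≡12=m; n(13)→5·13+18≡5=f; t(19)→5·19+18≡9=j (all mod 26).

jsvmfj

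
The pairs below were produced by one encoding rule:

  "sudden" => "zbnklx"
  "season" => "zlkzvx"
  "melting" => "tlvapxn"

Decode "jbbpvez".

Shifts by position in sudden: pos 0: s→z (+7), pos 1: u→b (+7), pos 2: d→n (+10), pos 3: d→k (+7), pos 4: e→l (+7), pos 5: n→x (+10) — repeating every 3. A repeating key of period 3 is used — shifts +7, +7, +10 over and over.
Undoing it on jbbpvez: j−7=c, b−7=u, b−10=r, p−7=i, v−7=o, e−10=u, z−7=s.

curious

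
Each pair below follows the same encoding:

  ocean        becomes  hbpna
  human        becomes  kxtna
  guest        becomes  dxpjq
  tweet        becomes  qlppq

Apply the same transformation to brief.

o(14)→h(7) and c(2)→b(1) fit y≡7x+13 (mod 26); the inverse of 7 mod 26 is 15. Each letter's alphabet position (a=0..z=25) is mapped through 7·x+13 mod 26 — an affine cipher.
For brief: b(1)→7·1+13≡20=u; r(17)→7·17+13≡2=c; i(8)→7·8+13≡17=r; e(4)→7·4+13≡15=p; f(5)→7·5+13≡22=w (all mod 26).

ucrpw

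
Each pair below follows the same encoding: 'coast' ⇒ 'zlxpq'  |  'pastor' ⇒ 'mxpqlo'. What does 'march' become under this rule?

It's a constant shift of +23 (ROT23).
Applying it to march: m+23=j, a+23=x, r+23=o, c+23=z, h+23=e.

jxoze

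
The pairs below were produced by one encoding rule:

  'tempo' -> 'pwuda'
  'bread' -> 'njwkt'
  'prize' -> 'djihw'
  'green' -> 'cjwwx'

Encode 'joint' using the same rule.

laixp

t(19)→p(15) and e(4)→w(22) fit y≡3x+10 (mod 26); the inverse of 3 mod 26 is 9. Each letter's alphabet position (a=0..z=25) is mapped through 3·x+10 mod 26 — an affine cipher.
Applying it to joint: j(9)→3·9+10≡11=l; o(14)→3·14+10≡0=a; i(8)→3·8+10≡8=i; n(13)→3·13+10≡23=x; t(19)→3·19+10≡15=p (all mod 26).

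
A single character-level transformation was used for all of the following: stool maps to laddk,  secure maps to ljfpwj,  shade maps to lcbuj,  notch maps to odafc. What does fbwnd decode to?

cargo

s(18)→l(11) and t(19)→a(0) fit y≡15x+1 (mod 26); the inverse of 15 mod 26 is 7. This is an affine cipher: with a=0,…,z=25, each position x becomes (15x+1) mod 26.
Decoding fbwnd: f(5)→7·(5−1)≡2=c; b(1)→7·(1−1)≡0=a; w(22)→7·(22−1)≡17=r; n(13)→7·(13−1)≡6=g; d(3)→7·(3−1)≡14=o (all mod 26).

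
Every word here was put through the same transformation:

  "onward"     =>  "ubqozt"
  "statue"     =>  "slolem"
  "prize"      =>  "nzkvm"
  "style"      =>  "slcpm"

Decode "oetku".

audio

o(14)→u(20) and n(13)→b(1) fit y≡19x+14 (mod 26); the inverse of 19 mod 26 is 11. Each letter's alphabet position (a=0..z=25) is mapped through 19·x+14 mod 26 — an affine cipher.
Undoing it on oetku: o(14)→11·(14−14)≡0=a; e(4)→11·(4−14)≡20=u; t(19)→11·(19−14)≡3=d; k(10)→11·(10−14)≡8=i; u(20)→11·(20−14)≡14=o (all mod 26).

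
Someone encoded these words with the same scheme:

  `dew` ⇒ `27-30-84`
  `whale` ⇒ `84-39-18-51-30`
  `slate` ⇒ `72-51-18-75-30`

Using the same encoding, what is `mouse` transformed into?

54-60-78-72-30

With a=1..z=26, the number is 3·pos + 15.
Applying it to mouse: m=13→54, o=15→60, u=21→78, s=19→72, e=5→30.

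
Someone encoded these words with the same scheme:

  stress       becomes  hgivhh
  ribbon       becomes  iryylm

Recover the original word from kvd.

Each pair mirrors across the alphabet (s↔h, t↔g, r↔i): positions sum to 25. Letters are reflected about the middle of the alphabet (position → 25−position): Atbash.
Reversing it on kvd: k↔p, v↔e, d↔w.

pew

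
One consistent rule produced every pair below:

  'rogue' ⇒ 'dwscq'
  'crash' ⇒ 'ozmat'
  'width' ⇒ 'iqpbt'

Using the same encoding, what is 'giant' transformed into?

Shifts by position in rogue: pos 0: r→d (+12), pos 1: o→w (+8), pos 2: g→s (+12), pos 3: u→c (+8) — repeating every 2. The shifts repeat in a cycle of length 2: positions 0,1,… shift by +12, +8, then the pattern repeats.
Applying it to giant: g+12=s, i+8=q, a+12=m, n+8=v, t+12=f.

sqmvf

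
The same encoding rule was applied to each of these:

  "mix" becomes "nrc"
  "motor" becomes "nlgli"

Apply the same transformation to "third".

Each pair mirrors across the alphabet (m↔n, i↔r, x↔c): positions sum to 25. Letters are reflected about the middle of the alphabet (position → 25−position): Atbash.
For third: t↔g, h↔s, i↔r, r↔i, d↔w.

gsriw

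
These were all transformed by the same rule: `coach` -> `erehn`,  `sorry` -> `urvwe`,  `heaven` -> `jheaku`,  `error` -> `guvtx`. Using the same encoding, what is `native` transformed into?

pdxnbl

Letter i (0-indexed) is shifted by i+2, so successive shifts are 2, 3, 4, ….
For native: n+2=p, a+3=d, t+4=x, i+5=n, v+6=b, e+7=l.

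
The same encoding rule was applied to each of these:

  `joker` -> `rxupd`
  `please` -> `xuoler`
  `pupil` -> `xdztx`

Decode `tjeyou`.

In joker: j→r is +8, o→x is +9, k→u is +10, e→p is +11 — the shift increases by 1 each position. Letter i (0-indexed) is shifted by i+8, so successive shifts are 8, 9, 10, ….
Decoding tjeyou: t−8=l, j−9=a, e−10=u, y−11=n, o−12=c, u−13=h.

launch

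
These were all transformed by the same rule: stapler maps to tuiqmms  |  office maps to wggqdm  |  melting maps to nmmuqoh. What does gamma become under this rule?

The shift depends on letter class: consonant s→t is +1, but vowel a→i is +8. Two shifts are in play — +8 for a/e/i/o/u, +1 for every other letter.
On gamma: g(cons)+1=h, a(vowel)+8=i, m(cons)+1=n, m(cons)+1=n, a(vowel)+8=i.

hinni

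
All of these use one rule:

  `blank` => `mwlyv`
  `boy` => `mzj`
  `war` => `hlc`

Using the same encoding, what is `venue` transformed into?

gpyfp

It's a constant shift of +11 (ROT11).
On venue: v+11=g, e+11=p, n+11=y, u+11=f, e+11=p.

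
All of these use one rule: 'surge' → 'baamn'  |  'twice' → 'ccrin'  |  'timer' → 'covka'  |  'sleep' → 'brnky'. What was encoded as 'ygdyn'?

Shifts by position in surge: pos 0: s→b (+9), pos 1: u→a (+6), pos 2: r→a (+9), pos 3: g→m (+6) — repeating every 2. The shifts repeat in a cycle of length 2: positions 0,1,… shift by +9, +6, then the pattern repeats.
Reversing it on ygdyn: y−9=p, g−6=a, d−9=u, y−6=s, n−9=e.

pause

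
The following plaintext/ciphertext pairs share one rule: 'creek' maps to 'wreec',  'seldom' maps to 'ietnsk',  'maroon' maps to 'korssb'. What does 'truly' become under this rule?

c(2)→w(22) and r(17)→r(17) fit y≡17x+14 (mod 26); the inverse of 17 mod 26 is 23. Each letter's alphabet position (a=0..z=25) is mapped through 17·x+14 mod 26 — an affine cipher.
For truly: t(19)→17·19+14≡25=z; r(17)→17·17+14≡17=r; u(20)→17·20+14≡16=q; l(11)→17·11+14≡19=t; y(24)→17·24+14≡6=g (all mod 26).

zrqtg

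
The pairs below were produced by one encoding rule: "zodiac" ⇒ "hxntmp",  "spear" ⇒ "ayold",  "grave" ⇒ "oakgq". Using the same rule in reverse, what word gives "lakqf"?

In zodiac: z→h is +8, o→x is +9, d→n is +10, i→t is +11 — the shift increases by 1 each position. The shift increases by 1 at each position, starting from +8: 8, 9, 10, ….
Undoing it on lakqf: l−8=d, a−9=r, k−10=a, q−11=f, f−12=t.

draft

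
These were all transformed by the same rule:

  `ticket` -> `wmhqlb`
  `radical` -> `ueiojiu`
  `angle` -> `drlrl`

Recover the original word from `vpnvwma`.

slipper

In ticket: t→w is +3, i→m is +4, c→h is +5, k→q is +6 — the shift increases by 1 each position. Letter i (0-indexed) is shifted by i+3, so successive shifts are 3, 4, 5, ….
Reversing it on vpnvwma: v−3=s, p−4=l, n−5=i, v−6=p, w−7=p, m−8=e, a−9=r.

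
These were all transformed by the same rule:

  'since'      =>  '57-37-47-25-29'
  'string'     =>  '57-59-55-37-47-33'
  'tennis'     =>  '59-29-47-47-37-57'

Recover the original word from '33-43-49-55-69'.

With a=1..z=26, the number is 2·pos + 19.
Undoing it on 33-43-49-55-69: 33→(33−19)÷2=7=g, 43→(43−19)÷2=12=l, 49→(49−19)÷2=15=o, 55→(55−19)÷2=18=r, 69→(69−19)÷2=25=y.

glory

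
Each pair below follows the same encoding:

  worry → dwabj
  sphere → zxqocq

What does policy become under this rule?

In worry: w→d is +7, o→w is +8, r→a is +9, r→b is +10 — the shift increases by 1 each position. The shift increases by 1 at each position, starting from +7: 7, 8, 9, ….
On policy: p+7=w, o+8=w, l+9=u, i+10=s, c+11=n, y+12=k.

wwusnk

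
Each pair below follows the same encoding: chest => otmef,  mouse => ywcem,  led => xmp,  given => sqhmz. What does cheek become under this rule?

Vowels shift forward by 8 and consonants shift forward by 12.
Applying it to cheek: c(cons)+12=o, h(cons)+12=t, e(vowel)+8=m, e(vowel)+8=m, k(cons)+12=w.

otmmw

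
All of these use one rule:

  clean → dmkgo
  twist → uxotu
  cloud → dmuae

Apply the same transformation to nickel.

The shift depends on letter class: consonant c→d is +1, but vowel e→k is +6. Vowels shift forward by 6 and consonants shift forward by 1.
Applying it to nickel: n(cons)+1=o, i(vowel)+6=o, c(cons)+1=d, k(cons)+1=l, e(vowel)+6=k, l(cons)+1=m.

oodlkm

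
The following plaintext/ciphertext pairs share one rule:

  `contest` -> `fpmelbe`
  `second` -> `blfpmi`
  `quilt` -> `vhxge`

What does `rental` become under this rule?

This is an affine cipher: with a=0,…,z=25, each position x becomes (3x+25) mod 26.
On rental: r(17)→3·17+25≡24=y; e(4)→3·4+25≡11=l; n(13)→3·13+25≡12=m; t(19)→3·19+25≡4=e; a(0)→3·0+25≡25=z; l(11)→3·11+25≡6=g (all mod 26).

ylmezg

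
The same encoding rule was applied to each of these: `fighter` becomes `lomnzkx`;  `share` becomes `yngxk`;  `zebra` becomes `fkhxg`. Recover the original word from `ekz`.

yet

Compare letters: f→l is +6, i→o is +6, g→m is +6 — a constant shift. Every letter moves 6 places later in the alphabet, wrapping around z→a.
Reversing it on ekz: e−6=y, k−6=e, z−6=t.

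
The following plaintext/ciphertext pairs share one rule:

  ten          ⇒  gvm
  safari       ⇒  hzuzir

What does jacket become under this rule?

qzxpvg

Each pair mirrors across the alphabet (t↔g, e↔v, n↔m): positions sum to 25. This is the alphabet-reversal cipher (Atbash): a becomes z, b becomes y, etc.
For jacket: j↔q, a↔z, c↔x, k↔p, e↔v, t↔g.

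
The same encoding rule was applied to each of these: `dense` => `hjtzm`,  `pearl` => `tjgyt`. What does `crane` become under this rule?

In dense: d→h is +4, e→j is +5, n→t is +6, s→z is +7 — the shift increases by 1 each position. Each letter shifts forward by (position + 4), i.e. 4, 5, 6, … — the shift grows by one for each successive letter.
For crane: c+4=g, r+5=w, a+6=g, n+7=u, e+8=m.

gwgum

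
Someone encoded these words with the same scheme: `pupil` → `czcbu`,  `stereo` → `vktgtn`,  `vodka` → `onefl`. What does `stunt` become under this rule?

vkzyk

This is an affine cipher: with a=0,…,z=25, each position x becomes (15x+11) mod 26.
Applying it to stunt: s(18)→15·18+11≡21=v; t(19)→15·19+11≡10=k; u(20)→15·20+11≡25=z; n(13)→15·13+11≡24=y; t(19)→15·19+11≡10=k (all mod 26).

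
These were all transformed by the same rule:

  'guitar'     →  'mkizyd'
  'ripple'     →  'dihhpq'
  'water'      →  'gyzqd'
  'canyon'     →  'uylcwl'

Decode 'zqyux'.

teach

Treating letters as 0–25, the rule is x ↦ 11x + 24 (mod 26).
Decoding zqyux: z(25)→19·(25−24)≡19=t; q(16)→19·(16−24)≡4=e; y(24)→19·(24−24)≡0=a; u(20)→19·(20−24)≡2=c; x(23)→19·(23−24)≡7=h (all mod 26).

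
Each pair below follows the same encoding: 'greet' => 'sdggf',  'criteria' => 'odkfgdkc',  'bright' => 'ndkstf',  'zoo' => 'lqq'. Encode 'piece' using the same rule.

The shift depends on letter class: consonant g→s is +12, but vowel e→g is +2. Vowels shift forward by 2 and consonants shift forward by 12.
On piece: p(cons)+12=b, i(vowel)+2=k, e(vowel)+2=g, c(cons)+12=o, e(vowel)+2=g.

bkgog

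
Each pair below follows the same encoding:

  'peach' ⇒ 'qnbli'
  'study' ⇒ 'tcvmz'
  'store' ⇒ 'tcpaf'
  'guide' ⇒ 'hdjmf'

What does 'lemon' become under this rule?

It's a Vigenère-style cipher with numeric key [1,9]: position i shifts by key[i mod 2].
On lemon: l+1=m, e+9=n, m+1=n, o+9=x, n+1=o.

mnnxo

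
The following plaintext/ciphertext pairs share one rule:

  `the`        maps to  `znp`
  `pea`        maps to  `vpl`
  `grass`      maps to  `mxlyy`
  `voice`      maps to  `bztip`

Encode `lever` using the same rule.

rpbpx

Two shifts are in play — +11 for a/e/i/o/u, +6 for every other letter.
Applying it to lever: l(cons)+6=r, e(vowel)+11=p, v(cons)+6=b, e(vowel)+11=p, r(cons)+6=x.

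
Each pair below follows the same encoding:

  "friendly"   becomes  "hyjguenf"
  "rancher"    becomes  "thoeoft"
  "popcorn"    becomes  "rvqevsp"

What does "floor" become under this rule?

A repeating key of period 3 is used — shifts +2, +7, +1 over and over.
On floor: f+2=h, l+7=s, o+1=p, o+2=q, r+7=y.

hspqy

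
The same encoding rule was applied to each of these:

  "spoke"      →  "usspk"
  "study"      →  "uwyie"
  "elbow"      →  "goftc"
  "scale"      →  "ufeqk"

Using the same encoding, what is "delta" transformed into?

fhpyg

In spoke: s→u is +2, p→s is +3, o→s is +4, k→p is +5 — the shift increases by 1 each position. Letter i (0-indexed) is shifted by i+2, so successive shifts are 2, 3, 4, ….
On delta: d+2=f, e+3=h, l+4=p, t+5=y, a+6=g.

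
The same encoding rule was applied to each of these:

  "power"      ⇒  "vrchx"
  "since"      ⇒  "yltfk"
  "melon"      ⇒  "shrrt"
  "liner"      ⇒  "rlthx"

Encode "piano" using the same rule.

vlgqu

Shifts by position in power: pos 0: p→v (+6), pos 1: o→r (+3), pos 2: w→c (+6), pos 3: e→h (+3) — repeating every 2. The shifts repeat in a cycle of length 2: positions 0,1,… shift by +6, +3, then the pattern repeats.
On piano: p+6=v, i+3=l, a+6=g, n+3=q, o+6=u.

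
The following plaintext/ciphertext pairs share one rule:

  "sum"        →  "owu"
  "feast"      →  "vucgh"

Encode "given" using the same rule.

Two steps: reverse the string, then apply a Caesar shift of +2.
On given: reverse → nevig; then shift: n+2=p, e+2=g, v+2=x, i+2=k, g+2=i.

pgxki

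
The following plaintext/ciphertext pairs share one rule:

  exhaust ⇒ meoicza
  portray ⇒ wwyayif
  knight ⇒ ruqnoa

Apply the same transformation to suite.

zcqam

Vowels shift forward by 8 and consonants shift forward by 7.
For suite: s(cons)+7=z, u(vowel)+8=c, i(vowel)+8=q, t(cons)+7=a, e(vowel)+8=m.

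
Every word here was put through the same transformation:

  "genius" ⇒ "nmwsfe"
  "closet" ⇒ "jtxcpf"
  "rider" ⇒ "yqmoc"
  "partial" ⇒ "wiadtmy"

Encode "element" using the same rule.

In genius: g→n is +7, e→m is +8, n→w is +9, i→s is +10 — the shift increases by 1 each position. The shift increases by 1 at each position, starting from +7: 7, 8, 9, ….
Applying it to element: e+7=l, l+8=t, e+9=n, m+10=w, e+11=p, n+12=z, t+13=g.

ltnwpzg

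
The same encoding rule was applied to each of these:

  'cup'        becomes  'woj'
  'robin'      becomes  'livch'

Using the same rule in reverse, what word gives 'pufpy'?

Compare letters: c→w is +20, u→o is +20, p→j is +20 — a constant shift. It's a constant shift of +20 (ROT20).
Undoing it on pufpy: p−20=v, u−20=a, f−20=l, p−20=v, y−20=e.

valve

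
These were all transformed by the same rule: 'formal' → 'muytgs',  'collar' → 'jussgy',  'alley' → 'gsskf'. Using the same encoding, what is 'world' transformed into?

The shift depends on letter class: consonant f→m is +7, but vowel o→u is +6. Vowels shift forward by 6 and consonants shift forward by 7.
Applying it to world: w(cons)+7=d, o(vowel)+6=u, r(cons)+7=y, l(cons)+7=s, d(cons)+7=k.

duysk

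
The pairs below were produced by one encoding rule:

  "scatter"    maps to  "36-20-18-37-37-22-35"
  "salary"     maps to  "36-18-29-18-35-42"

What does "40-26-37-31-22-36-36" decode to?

s is letter #19 and maps to 36: an offset of 17. Letters become their 1-based position plus 17 (so a→18, b→19, …).
Decoding 40-26-37-31-22-36-36: 40→(40−17)÷1=23=w, 26→(26−17)÷1=9=i, 37→(37−17)÷1=20=t, 31→(31−17)÷1=14=n, 22→(22−17)÷1=5=e, 36→(36−17)÷1=19=s, 36→(36−17)÷1=19=s.

witness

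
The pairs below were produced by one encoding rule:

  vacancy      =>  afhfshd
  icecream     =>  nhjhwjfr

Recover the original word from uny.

Every letter moves 5 places later in the alphabet, wrapping around z→a.
Undoing it on uny: u−5=p, n−5=i, y−5=t.

pit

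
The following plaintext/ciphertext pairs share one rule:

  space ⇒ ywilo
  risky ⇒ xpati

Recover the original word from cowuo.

In space: s→y is +6, p→w is +7, a→i is +8, c→l is +9 — the shift increases by 1 each position. The shift increases by 1 at each position, starting from +6: 6, 7, 8, ….
Reversing it on cowuo: c−6=w, o−7=h, w−8=o, u−9=l, o−10=e.

whole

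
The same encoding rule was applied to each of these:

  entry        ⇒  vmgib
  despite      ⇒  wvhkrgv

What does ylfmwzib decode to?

boundary

Letters are reflected about the middle of the alphabet (position → 25−position): Atbash.
Reversing it on ylfmwzib: y↔b, l↔o, f↔u, m↔n, w↔d, z↔a, i↔r, b↔y.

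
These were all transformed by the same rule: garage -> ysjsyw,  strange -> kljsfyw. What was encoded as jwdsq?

Compare letters: g→y is +18, a→s is +18, r→j is +18 — a constant shift. This is a Caesar cipher with shift 18.
Reversing it on jwdsq: j−18=r, w−18=e, d−18=l, s−18=a, q−18=y.

relay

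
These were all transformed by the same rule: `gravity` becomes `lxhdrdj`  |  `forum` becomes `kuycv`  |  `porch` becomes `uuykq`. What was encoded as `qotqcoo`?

limited

Each letter shifts forward by (position + 5), i.e. 5, 6, 7, … — the shift grows by one for each successive letter.
Undoing it on qotqcoo: q−5=l, o−6=i, t−7=m, q−8=i, c−9=t, o−10=e, o−11=d.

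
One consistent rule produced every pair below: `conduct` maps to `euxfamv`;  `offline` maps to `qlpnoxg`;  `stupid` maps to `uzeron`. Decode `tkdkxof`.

Shifts by position in conduct: pos 0: c→e (+2), pos 1: o→u (+6), pos 2: n→x (+10), pos 3: d→f (+2), pos 4: u→a (+6), pos 5: c→m (+10) — repeating every 3. It's a Vigenère-style cipher with numeric key [2,6,10]: position i shifts by key[i mod 3].
Undoing it on tkdkxof: t−2=r, k−6=e, d−10=t, k−2=i, x−6=r, o−10=e, f−2=d.

retired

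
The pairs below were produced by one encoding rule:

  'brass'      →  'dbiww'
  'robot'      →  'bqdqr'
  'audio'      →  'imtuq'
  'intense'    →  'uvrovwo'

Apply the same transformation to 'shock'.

wzqyk

Each letter's alphabet position (a=0..z=25) is mapped through 21·x+8 mod 26 — an affine cipher.
On shock: s(18)→21·18+8≡22=w; h(7)→21·7+8≡25=z; o(14)→21·14+8≡16=q; c(2)→21·2+8≡24=y; k(10)→21·10+8≡10=k (all mod 26).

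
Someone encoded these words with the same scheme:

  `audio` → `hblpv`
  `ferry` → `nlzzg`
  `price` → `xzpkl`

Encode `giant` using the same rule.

The shift depends on letter class: consonant d→l is +8, but vowel a→h is +7. Vowels shift forward by 7 and consonants shift forward by 8.
On giant: g(cons)+8=o, i(vowel)+7=p, a(vowel)+7=h, n(cons)+8=v, t(cons)+8=b.

ophvb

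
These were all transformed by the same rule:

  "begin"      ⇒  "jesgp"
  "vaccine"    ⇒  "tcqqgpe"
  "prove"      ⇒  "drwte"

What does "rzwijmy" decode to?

Each letter's alphabet position (a=0..z=25) is mapped through 7·x+2 mod 26 — an affine cipher.
Undoing it on rzwijmy: r(17)→15·(17−2)≡17=r; z(25)→15·(25−2)≡7=h; w(22)→15·(22−2)≡14=o; i(8)→15·(8−2)≡12=m; j(9)→15·(9−2)≡1=b; m(12)→15·(12−2)≡20=u; y(24)→15·(24−2)≡18=s (all mod 26).

rhombus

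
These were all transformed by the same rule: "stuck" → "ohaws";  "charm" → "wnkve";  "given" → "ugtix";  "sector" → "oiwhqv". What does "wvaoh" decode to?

s(18)→o(14) and t(19)→h(7) fit y≡19x+10 (mod 26); the inverse of 19 mod 26 is 11. This is an affine cipher: with a=0,…,z=25, each position x becomes (19x+10) mod 26.
Reversing it on wvaoh: w(22)→11·(22−10)≡2=c; v(21)→11·(21−10)≡17=r; a(0)→11·(0−10)≡20=u; o(14)→11·(14−10)≡18=s; h(7)→11·(7−10)≡19=t (all mod 26).

crust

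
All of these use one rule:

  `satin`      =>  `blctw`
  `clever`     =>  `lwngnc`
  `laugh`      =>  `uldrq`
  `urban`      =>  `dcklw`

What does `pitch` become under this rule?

Shifts by position in satin: pos 0: s→b (+9), pos 1: a→l (+11), pos 2: t→c (+9), pos 3: i→t (+11) — repeating every 2. A repeating key of period 2 is used — shifts +9, +11 over and over.
On pitch: p+9=y, i+11=t, t+9=c, c+11=n, h+9=q.

ytcnq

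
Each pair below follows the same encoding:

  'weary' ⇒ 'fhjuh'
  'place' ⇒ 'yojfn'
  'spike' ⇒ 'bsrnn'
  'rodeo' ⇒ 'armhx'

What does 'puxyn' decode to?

The shifts repeat in a cycle of length 2: positions 0,1,… shift by +9, +3, then the pattern repeats.
Reversing it on puxyn: p−9=g, u−3=r, x−9=o, y−3=v, n−9=e.

grove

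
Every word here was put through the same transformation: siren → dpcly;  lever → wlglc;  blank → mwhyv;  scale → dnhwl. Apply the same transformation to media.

The shift depends on letter class: consonant s→d is +11, but vowel i→p is +7. Two shifts are in play — +7 for a/e/i/o/u, +11 for every other letter.
Applying it to media: m(cons)+11=x, e(vowel)+7=l, d(cons)+11=o, i(vowel)+7=p, a(vowel)+7=h.

xloph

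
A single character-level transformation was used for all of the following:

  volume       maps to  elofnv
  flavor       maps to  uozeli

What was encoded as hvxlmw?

Letters are reflected about the middle of the alphabet (position → 25−position): Atbash.
Decoding hvxlmw: h↔s, v↔e, x↔c, l↔o, m↔n, w↔d.

second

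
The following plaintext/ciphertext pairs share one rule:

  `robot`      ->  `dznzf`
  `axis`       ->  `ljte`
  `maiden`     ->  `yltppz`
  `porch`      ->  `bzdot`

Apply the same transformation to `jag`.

vls

The rule splits by letter class: vowels +11, consonants +12.
For jag: j(cons)+12=v, a(vowel)+11=l, g(cons)+12=s.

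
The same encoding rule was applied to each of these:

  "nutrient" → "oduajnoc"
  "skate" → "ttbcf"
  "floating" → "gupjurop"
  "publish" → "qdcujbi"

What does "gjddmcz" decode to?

Shifts by position in nutrient: pos 0: n→o (+1), pos 1: u→d (+9), pos 2: t→u (+1), pos 3: r→a (+9) — repeating every 2. A repeating key of period 2 is used — shifts +1, +9 over and over.
Decoding gjddmcz: g−1=f, j−9=a, d−1=c, d−9=u, m−1=l, c−9=t, z−1=y.

faculty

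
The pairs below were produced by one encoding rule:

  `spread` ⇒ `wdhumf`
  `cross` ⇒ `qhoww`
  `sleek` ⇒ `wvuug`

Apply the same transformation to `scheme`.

s(18)→w(22) and p(15)→d(3) fit y≡15x+12 (mod 26); the inverse of 15 mod 26 is 7. This is an affine cipher: with a=0,…,z=25, each position x becomes (15x+12) mod 26.
For scheme: s(18)→15·18+12≡22=w; c(2)→15·2+12≡16=q; h(7)→15·7+12≡13=n; e(4)→15·4+12≡20=u; m(12)→15·12+12≡10=k; e(4)→15·4+12≡20=u (all mod 26).

wqnuku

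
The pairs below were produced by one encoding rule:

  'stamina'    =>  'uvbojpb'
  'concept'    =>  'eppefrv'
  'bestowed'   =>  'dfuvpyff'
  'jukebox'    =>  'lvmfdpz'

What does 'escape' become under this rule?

fuebrf

The shift depends on letter class: consonant s→u is +2, but vowel a→b is +1. The rule splits by letter class: vowels +1, consonants +2.
On escape: e(vowel)+1=f, s(cons)+2=u, c(cons)+2=e, a(vowel)+1=b, p(cons)+2=r, e(vowel)+1=f.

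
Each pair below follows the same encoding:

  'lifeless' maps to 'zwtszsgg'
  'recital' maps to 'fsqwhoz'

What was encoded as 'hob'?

tan

Compare letters: l→z is +14, i→w is +14, f→t is +14 — a constant shift. This is a Caesar cipher with shift 14.
Reversing it on hob: h−14=t, o−14=a, b−14=n.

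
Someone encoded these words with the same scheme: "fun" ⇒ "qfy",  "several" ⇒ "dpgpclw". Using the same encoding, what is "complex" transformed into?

It's a constant shift of +11 (ROT11).
On complex: c+11=n, o+11=z, m+11=x, p+11=a, l+11=w, e+11=p, x+11=i.

nzxawpi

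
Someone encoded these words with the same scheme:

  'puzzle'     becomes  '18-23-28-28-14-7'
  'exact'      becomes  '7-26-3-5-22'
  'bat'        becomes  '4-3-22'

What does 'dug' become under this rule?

6-23-9

p is letter #16 and maps to 18: an offset of 2. Each letter is replaced by its alphabet position (a=1..z=26) + 2.
On dug: d=4→6, u=21→23, g=7→9.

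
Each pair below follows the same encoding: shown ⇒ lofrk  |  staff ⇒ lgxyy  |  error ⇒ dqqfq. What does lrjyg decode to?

swift

s(18)→l(11) and h(7)→o(14) fit y≡21x+23 (mod 26); the inverse of 21 mod 26 is 5. Each letter's alphabet position (a=0..z=25) is mapped through 21·x+23 mod 26 — an affine cipher.
Undoing it on lrjyg: l(11)→5·(11−23)≡18=s; r(17)→5·(17−23)≡22=w; j(9)→5·(9−23)≡8=i; y(24)→5·(24−23)≡5=f; g(6)→5·(6−23)≡19=t (all mod 26).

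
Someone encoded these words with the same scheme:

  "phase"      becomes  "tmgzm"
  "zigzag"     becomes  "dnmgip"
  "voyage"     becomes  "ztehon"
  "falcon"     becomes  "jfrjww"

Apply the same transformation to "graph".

The shift increases by 1 at each position, starting from +4: 4, 5, 6, ….
On graph: g+4=k, r+5=w, a+6=g, p+7=w, h+8=p.

kwgwp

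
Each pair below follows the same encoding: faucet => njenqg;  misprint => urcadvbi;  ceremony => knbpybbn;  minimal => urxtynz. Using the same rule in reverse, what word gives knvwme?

cellar

The shift increases by 1 at each position, starting from +8: 8, 9, 10, ….
Undoing it on knvwme: k−8=c, n−9=e, v−10=l, w−11=l, m−12=a, e−13=r.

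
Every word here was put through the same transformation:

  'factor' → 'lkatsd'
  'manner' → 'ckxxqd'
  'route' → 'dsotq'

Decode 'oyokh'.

f(5)→l(11) and a(0)→k(10) fit y≡21x+10 (mod 26); the inverse of 21 mod 26 is 5. Treating letters as 0–25, the rule is x ↦ 21x + 10 (mod 26).
Reversing it on oyokh: o(14)→5·(14−10)≡20=u; y(24)→5·(24−10)≡18=s; o(14)→5·(14−10)≡20=u; k(10)→5·(10−10)≡0=a; h(7)→5·(7−10)≡11=l (all mod 26).

usual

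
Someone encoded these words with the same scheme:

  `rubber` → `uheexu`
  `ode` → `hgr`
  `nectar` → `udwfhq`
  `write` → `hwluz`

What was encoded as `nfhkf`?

check

The output letters match the input read backwards, each shifted +3: rubber reversed is rebbur. Read the word backwards and shift each letter +3.
Decoding nfhkf: shift back: n−3=k, f−3=c, h−3=e, k−3=h, f−3=c → kcehc; then reverse → check.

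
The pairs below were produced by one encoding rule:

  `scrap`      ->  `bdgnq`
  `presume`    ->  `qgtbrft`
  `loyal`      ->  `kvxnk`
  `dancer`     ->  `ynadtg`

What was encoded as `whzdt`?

s(18)→b(1) and c(2)→d(3) fit y≡21x+13 (mod 26); the inverse of 21 mod 26 is 5. This is an affine cipher: with a=0,…,z=25, each position x becomes (21x+13) mod 26.
Undoing it on whzdt: w(22)→5·(22−13)≡19=t; h(7)→5·(7−13)≡22=w; z(25)→5·(25−13)≡8=i; d(3)→5·(3−13)≡2=c; t(19)→5·(19−13)≡4=e (all mod 26).

twice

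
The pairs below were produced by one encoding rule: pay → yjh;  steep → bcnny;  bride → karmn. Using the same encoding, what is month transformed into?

vxwcq

Each letter is shifted forward by 9 in the alphabet (a Caesar shift of +9).
For month: m+9=v, o+9=x, n+9=w, t+9=c, h+9=q.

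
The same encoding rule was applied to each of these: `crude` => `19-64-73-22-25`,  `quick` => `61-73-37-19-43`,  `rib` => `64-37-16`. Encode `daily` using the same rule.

c(#3)→19 and r(#18)→64: differences scale by 3, so n = 3·pos + 10. Each letter becomes 3×(its alphabet position, a=1..z=26) + 10.
For daily: d=4→22, a=1→13, i=9→37, l=12→46, y=25→85.

22-13-37-46-85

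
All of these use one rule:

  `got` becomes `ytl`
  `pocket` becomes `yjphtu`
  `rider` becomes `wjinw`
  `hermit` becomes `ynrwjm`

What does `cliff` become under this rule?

The output letters match the input read backwards, each shifted +5: got reversed is tog. The word is reversed, then every letter is shifted forward by 5.
For cliff: reverse → ffilc; then shift: f+5=k, f+5=k, i+5=n, l+5=q, c+5=h.

kknqh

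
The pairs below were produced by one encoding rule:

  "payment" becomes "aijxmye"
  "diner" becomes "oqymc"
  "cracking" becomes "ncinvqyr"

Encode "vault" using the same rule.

The shift depends on letter class: consonant p→a is +11, but vowel a→i is +8. Two shifts are in play — +8 for a/e/i/o/u, +11 for every other letter.
Applying it to vault: v(cons)+11=g, a(vowel)+8=i, u(vowel)+8=c, l(cons)+11=w, t(cons)+11=e.

gicwe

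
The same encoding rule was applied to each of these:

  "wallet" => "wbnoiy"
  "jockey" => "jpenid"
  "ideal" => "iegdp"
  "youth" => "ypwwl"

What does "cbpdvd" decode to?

In wallet: w→w is +0, a→b is +1, l→n is +2, l→o is +3 — the shift increases by 1 each position. Letter i (0-indexed) is shifted by i+0, so successive shifts are 0, 1, 2, ….
Reversing it on cbpdvd: c−0=c, b−1=a, p−2=n, d−3=a, v−4=r, d−5=y.

canary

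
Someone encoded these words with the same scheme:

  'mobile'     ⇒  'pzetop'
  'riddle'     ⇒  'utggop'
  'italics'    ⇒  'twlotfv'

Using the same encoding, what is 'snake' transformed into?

vqlnp

The shift depends on letter class: consonant m→p is +3, but vowel o→z is +11. Vowels shift forward by 11 and consonants shift forward by 3.
Applying it to snake: s(cons)+3=v, n(cons)+3=q, a(vowel)+11=l, k(cons)+3=n, e(vowel)+11=p.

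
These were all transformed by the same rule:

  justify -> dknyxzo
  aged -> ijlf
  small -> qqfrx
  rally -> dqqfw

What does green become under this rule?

The output letters match the input read backwards, each shifted +5: justify reversed is yfitsuj. Read the word backwards and shift each letter +5.
Applying it to green: reverse → neerg; then shift: n+5=s, e+5=j, e+5=j, r+5=w, g+5=l.

sjjwl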